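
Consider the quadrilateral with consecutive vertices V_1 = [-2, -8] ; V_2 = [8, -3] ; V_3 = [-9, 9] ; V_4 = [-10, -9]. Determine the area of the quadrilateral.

Apply the surveyor's formula: 2A = Σ (x_i·y_{i+1} − x_{i+1}·y_i), indices taken mod 4.
Σ = (70) + (45) + (171) + (62) = 348
Area = |Σ|/2 = 174.

174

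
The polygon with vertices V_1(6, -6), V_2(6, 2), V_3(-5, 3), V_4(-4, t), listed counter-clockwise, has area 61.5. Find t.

The doubled signed area Σ (x_i y_{i+1} − x_{i+1} y_i) is linear in t.
With t=0 it equals 112; the coefficient of t is -11 (from the two edges through V_4).
So -11·t + 112 = 2·61.5 = 123 ⇒ t = -1.

-1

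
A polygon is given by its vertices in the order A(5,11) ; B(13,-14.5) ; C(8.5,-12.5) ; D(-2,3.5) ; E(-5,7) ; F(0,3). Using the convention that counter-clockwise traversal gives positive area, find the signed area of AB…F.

-138.25

Apply Gauss's area formula: 2A = Σ (x_i·y_{i+1} − x_{i+1}·y_i), indices taken mod 6.
Σ = (-215.5) + (-39.25) + (4.75) + (3.5) + (-15) + (-15) = -276.5
Signed area = Σ/2 = -138.25 (negative ⇒ clockwise traversal).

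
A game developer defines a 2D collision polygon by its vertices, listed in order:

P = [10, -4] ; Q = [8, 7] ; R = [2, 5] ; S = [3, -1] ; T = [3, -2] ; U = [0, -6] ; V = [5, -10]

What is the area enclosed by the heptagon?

100

Cross-terms: 102, 26, -17, -3, -18, 30, 80  ⇒  Σ = 200
Area = |Σ|/2 = 100.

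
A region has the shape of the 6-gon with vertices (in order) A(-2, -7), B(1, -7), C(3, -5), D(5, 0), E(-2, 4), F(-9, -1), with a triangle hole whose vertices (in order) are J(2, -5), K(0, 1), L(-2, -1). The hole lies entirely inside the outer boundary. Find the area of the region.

82.5

Outer boundary:
Apply Gauss's area formula: 2A = Σ (x_i·y_{i+1} − x_{i+1}·y_i), indices taken mod 6.
A→B: (-2)(-7) − (1)(-7) = 21
B→C: (1)(-5) − (3)(-7) = 16
C→D: (3)(0) − (5)(-5) = 25
D→E: (5)(4) − (-2)(0) = 20
E→F: (-2)(-1) − (-9)(4) = 38
F→A: (-9)(-7) − (-2)(-1) = 61
Σ = 181
Area = |Σ|/2 = 90.5.
Hole:
Apply the shoelace formula: 2A = Σ (x_i·y_{i+1} − x_{i+1}·y_i), indices taken mod 3.
Σ = (2) + (2) + (12) = 16
Area = |Σ|/2 = 8.
Net area = 90.5 − 8 = 82.5.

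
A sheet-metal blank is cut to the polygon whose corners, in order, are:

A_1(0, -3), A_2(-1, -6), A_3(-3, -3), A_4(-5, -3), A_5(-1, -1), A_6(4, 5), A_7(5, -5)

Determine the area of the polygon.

Apply the surveyor's formula: 2A = Σ (x_i·y_{i+1} − x_{i+1}·y_i), indices taken mod 7.
Cross-terms: -3, -15, -6, 2, -1, -45, -15  ⇒  Σ = -83
Area = |Σ|/2 = 41.5.

41.5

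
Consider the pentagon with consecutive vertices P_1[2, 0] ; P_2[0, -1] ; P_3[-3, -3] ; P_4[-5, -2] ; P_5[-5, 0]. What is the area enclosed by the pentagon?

12

Apply the surveyor's formula: 2A = Σ (x_i·y_{i+1} − x_{i+1}·y_i), indices taken mod 5.
Σ = (-2) + (-3) + (-9) + (-10) + (0) = -24
Area = |Σ|/2 = 12.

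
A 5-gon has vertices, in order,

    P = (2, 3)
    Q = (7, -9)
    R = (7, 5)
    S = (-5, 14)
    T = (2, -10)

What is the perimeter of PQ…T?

|PQ| = √((5)² + (-12)²) = √169 = 13
|QR| = √((0)² + (14)²) = √196 = 14
|RS| = √((-12)² + (9)²) = √225 = 15
|ST| = √((7)² + (-24)²) = √625 = 25
|TP| = √((0)² + (13)²) = √169 = 13
Perimeter = 13 + 14 + 15 + 25 + 13 = 80.

80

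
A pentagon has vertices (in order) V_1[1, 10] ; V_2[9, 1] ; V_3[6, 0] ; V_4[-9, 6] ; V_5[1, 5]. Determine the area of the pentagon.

52.5

Apply the shoelace formula: 2A = Σ (x_i·y_{i+1} − x_{i+1}·y_i), indices taken mod 5.
Cross-terms: -89, -6, 36, -51, 5  ⇒  Σ = -105
Area = |Σ|/2 = 52.5.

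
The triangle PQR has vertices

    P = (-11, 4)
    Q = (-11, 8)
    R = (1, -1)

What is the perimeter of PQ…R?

32

|PQ| = √((0)² + (4)²) = √16 = 4
|QR| = √((12)² + (-9)²) = √225 = 15
|RP| = √((-12)² + (5)²) = √169 = 13
Perimeter = 4 + 15 + 13 = 32.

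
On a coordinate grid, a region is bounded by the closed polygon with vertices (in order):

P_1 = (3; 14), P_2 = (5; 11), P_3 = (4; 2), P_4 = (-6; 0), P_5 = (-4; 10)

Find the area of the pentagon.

Apply the shoelace (surveyor's) formula: 2A = Σ (x_i·y_{i+1} − x_{i+1}·y_i), indices taken mod 5.
Cross-terms: -37, -34, 12, -60, -86  ⇒  Σ = -205
Area = |Σ|/2 = 102.5.

102.5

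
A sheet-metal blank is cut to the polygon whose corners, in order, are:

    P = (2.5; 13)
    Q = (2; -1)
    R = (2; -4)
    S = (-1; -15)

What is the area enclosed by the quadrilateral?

22

Cross-terms: -28.5, -6, -34, 24.5  ⇒  Σ = -44
Area = |Σ|/2 = 22.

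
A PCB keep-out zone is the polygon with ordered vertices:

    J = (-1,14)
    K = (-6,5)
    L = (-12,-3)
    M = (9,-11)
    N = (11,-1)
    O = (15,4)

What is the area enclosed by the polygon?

350.5

Σ = (79) + (78) + (159) + (112) + (59) + (214) = 701
Area = |Σ|/2 = 350.5.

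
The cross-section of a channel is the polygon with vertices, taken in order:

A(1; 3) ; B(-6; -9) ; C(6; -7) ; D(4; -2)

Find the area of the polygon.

Apply Gauss's area formula: 2A = Σ (x_i·y_{i+1} − x_{i+1}·y_i), indices taken mod 4.
Σ = (9) + (96) + (16) + (14) = 135
Area = |Σ|/2 = 67.5.

67.5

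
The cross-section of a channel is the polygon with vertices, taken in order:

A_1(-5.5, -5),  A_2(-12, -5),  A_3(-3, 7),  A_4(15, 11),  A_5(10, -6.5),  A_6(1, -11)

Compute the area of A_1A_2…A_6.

323

Apply the surveyor's formula: 2A = Σ (x_i·y_{i+1} − x_{i+1}·y_i), indices taken mod 6.
Cross-terms: -32.5, -99, -138, -207.5, -103.5, -65.5  ⇒  Σ = -646
Area = |Σ|/2 = 323.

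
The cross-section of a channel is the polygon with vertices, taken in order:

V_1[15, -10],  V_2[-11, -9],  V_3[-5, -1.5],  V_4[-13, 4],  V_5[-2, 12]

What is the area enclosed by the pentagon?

310.5

V_1→V_2: (15)(-9) − (-11)(-10) = -245
V_2→V_3: (-11)(-1.5) − (-5)(-9) = -28.5
V_3→V_4: (-5)(4) − (-13)(-1.5) = -39.5
V_4→V_5: (-13)(12) − (-2)(4) = -148
V_5→V_1: (-2)(-10) − (15)(12) = -160
Σ = -621
Area = |Σ|/2 = 310.5.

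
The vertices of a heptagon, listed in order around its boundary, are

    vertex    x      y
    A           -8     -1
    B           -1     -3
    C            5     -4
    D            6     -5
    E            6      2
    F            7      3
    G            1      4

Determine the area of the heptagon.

Apply Gauss's area formula: 2A = Σ (x_i·y_{i+1} − x_{i+1}·y_i), indices taken mod 7.
Σ = (23) + (19) + (-1) + (42) + (4) + (25) + (31) = 143
Area = |Σ|/2 = 71.5.

71.5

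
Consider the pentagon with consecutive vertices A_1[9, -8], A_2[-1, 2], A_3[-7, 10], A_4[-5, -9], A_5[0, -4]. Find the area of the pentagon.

91.5

Apply the shoelace formula: 2A = Σ (x_i·y_{i+1} − x_{i+1}·y_i), indices taken mod 5.
Σ = (10) + (4) + (113) + (20) + (36) = 183
Area = |Σ|/2 = 91.5.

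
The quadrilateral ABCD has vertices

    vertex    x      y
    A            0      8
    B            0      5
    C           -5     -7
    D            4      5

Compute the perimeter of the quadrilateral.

36

|AB| = √((0)² + (-3)²) = √9 = 3
|BC| = √((-5)² + (-12)²) = √169 = 13
|CD| = √((9)² + (12)²) = √225 = 15
|DA| = √((-4)² + (3)²) = √25 = 5
Perimeter = 3 + 13 + 15 + 5 = 36.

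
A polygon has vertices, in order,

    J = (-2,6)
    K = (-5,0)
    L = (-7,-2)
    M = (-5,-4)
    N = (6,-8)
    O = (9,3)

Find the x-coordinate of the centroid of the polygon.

Apply the shoelace formula. First the cross-terms c_i = x_i·y_{i+1} − x_{i+1}·y_i:
  30, 10, 18, 64, 90, 60  ⇒  2A = 272, A = 136.
Then Σ (x_i + x_{i+1})·c_i = 1288, so x̄ = 1288 / (6·136) = 161/102.

161/102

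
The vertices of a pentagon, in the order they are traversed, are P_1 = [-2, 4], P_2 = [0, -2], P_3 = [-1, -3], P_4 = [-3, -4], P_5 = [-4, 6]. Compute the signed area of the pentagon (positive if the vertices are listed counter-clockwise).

-20.5

P_1→P_2: (-2)(-2) − (0)(4) = 4
P_2→P_3: (0)(-3) − (-1)(-2) = -2
P_3→P_4: (-1)(-4) − (-3)(-3) = -5
P_4→P_5: (-3)(6) − (-4)(-4) = -34
P_5→P_1: (-4)(4) − (-2)(6) = -4
Σ = -41
Signed area = Σ/2 = -20.5 (negative ⇒ clockwise traversal).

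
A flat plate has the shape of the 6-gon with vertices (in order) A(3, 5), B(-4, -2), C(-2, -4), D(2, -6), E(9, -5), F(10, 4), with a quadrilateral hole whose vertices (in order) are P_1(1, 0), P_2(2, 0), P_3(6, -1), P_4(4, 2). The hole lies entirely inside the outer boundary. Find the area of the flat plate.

101

Outer boundary:
Apply the shoelace formula: 2A = Σ (x_i·y_{i+1} − x_{i+1}·y_i), indices taken mod 6.
Cross-terms: 14, 12, 20, 44, 86, 38  ⇒  Σ = 214
Area = |Σ|/2 = 107.
Hole:
Σ = (0) + (-2) + (16) + (-2) = 12
Area = |Σ|/2 = 6.
Net area = 107 − 6 = 101.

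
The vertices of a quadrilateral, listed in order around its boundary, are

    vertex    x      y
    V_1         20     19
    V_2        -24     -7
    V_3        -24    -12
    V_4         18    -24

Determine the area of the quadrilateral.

1025

Apply the shoelace (surveyor's) formula: 2A = Σ (x_i·y_{i+1} − x_{i+1}·y_i), indices taken mod 4.
Σ = (316) + (120) + (792) + (822) = 2050
Area = |Σ|/2 = 1025.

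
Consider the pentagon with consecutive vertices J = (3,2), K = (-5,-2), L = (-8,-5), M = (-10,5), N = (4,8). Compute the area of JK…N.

Apply the surveyor's formula: 2A = Σ (x_i·y_{i+1} − x_{i+1}·y_i), indices taken mod 5.
Σ = (4) + (9) + (-90) + (-100) + (-16) = -193
Area = |Σ|/2 = 96.5.

96.5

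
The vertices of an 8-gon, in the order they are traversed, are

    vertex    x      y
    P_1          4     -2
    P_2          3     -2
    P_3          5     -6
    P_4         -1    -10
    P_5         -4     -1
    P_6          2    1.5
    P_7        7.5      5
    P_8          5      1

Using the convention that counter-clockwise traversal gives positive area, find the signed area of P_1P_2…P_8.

-70.875

Σ = (-2) + (-8) + (-56) + (-39) + (-4) + (-1.25) + (-17.5) + (-14) = -141.75
Signed area = Σ/2 = -70.875 (negative ⇒ clockwise traversal).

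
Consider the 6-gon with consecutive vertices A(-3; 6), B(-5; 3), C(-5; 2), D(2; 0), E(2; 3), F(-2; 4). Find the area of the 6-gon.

Apply Gauss's area formula: 2A = Σ (x_i·y_{i+1} − x_{i+1}·y_i), indices taken mod 6.
A→B: (-3)(3) − (-5)(6) = 21
B→C: (-5)(2) − (-5)(3) = 5
C→D: (-5)(0) − (2)(2) = -4
D→E: (2)(3) − (2)(0) = 6
E→F: (2)(4) − (-2)(3) = 14
F→A: (-2)(6) − (-3)(4) = 0
Σ = 42
Area = |Σ|/2 = 21.

21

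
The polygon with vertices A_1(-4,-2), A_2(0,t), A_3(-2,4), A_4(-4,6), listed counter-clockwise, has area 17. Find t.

1

Write out the shoelace sum; only the two edges meeting at A_2 involve t:
2·Area = [((-4)·t − 0·(-2)) + (0·4 − (-2)·t)] + 36
       = -2·t + 36 = 34
⇒ t = 1.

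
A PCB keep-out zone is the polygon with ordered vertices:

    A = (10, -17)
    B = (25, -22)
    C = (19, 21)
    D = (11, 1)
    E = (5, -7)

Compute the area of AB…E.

A→B: (10)(-22) − (25)(-17) = 205
B→C: (25)(21) − (19)(-22) = 943
C→D: (19)(1) − (11)(21) = -212
D→E: (11)(-7) − (5)(1) = -82
E→A: (5)(-17) − (10)(-7) = -15
Σ = 839
Area = |Σ|/2 = 419.5.

419.5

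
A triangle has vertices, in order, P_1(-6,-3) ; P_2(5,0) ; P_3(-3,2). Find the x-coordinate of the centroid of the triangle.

Apply Gauss's area formula. First the cross-terms c_i = x_i·y_{i+1} − x_{i+1}·y_i:
  15, 10, 21  ⇒  2A = 46, A = 23.
Then Σ (x_i + x_{i+1})·c_i = -184, so x̄ = -184 / (6·23) = -4/3.

-4/3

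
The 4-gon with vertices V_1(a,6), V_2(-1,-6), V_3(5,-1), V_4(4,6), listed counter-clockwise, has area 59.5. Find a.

-2

Write out the shoelace sum; only the two edges meeting at V_1 involve a:
2·Area = [(4·6 − a·6) + (a·(-6) − (-1)·6)] + 65
       = -12·a + 95 = 119
⇒ a = -2.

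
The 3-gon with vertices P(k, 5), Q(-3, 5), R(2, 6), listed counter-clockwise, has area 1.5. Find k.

-6

The doubled signed area Σ (x_i y_{i+1} − x_{i+1} y_i) is linear in k.
With k=0 it equals -3; the coefficient of k is -1 (from the two edges through P).
So -1·k + -3 = 2·1.5 = 3 ⇒ k = -6.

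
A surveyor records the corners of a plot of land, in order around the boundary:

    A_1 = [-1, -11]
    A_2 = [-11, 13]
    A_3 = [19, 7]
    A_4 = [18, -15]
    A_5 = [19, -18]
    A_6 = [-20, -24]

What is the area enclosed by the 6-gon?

Σ = (-134) + (-324) + (-411) + (-39) + (-816) + (196) = -1528
Area = |Σ|/2 = 764.

764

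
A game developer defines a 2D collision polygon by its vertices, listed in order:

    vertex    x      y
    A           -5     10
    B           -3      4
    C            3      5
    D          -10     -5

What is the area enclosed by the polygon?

53.5

Apply the shoelace (surveyor's) formula: 2A = Σ (x_i·y_{i+1} − x_{i+1}·y_i), indices taken mod 4.
Cross-terms: 10, -27, 35, -125  ⇒  Σ = -107
Area = |Σ|/2 = 53.5.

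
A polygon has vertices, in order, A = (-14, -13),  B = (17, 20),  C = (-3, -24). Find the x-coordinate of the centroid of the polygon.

0

Apply the shoelace formula. First the cross-terms c_i = x_i·y_{i+1} − x_{i+1}·y_i:
  -59, -348, -297  ⇒  2A = -704, A = -352.
Then Σ (x_i + x_{i+1})·c_i = 0, so x̄ = 0 / (6·(-352)) = 0.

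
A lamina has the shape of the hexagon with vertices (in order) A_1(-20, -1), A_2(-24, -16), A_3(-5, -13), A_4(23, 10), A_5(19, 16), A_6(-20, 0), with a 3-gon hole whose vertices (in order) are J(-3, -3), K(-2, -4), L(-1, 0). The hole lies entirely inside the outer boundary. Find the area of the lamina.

Outer boundary:
Apply the shoelace (surveyor's) formula: 2A = Σ (x_i·y_{i+1} − x_{i+1}·y_i), indices taken mod 6.
Σ = (296) + (232) + (249) + (178) + (320) + (20) = 1295
Area = |Σ|/2 = 647.5.
Hole:
Apply the shoelace (surveyor's) formula: 2A = Σ (x_i·y_{i+1} − x_{i+1}·y_i), indices taken mod 3.
Σ = (6) + (-4) + (3) = 5
Area = |Σ|/2 = 2.5.
Net area = 647.5 − 2.5 = 645.

645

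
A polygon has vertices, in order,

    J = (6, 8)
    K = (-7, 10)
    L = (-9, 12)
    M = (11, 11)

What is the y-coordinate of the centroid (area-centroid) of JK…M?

2675/261

Apply the shoelace (surveyor's) formula. First the cross-terms c_i = x_i·y_{i+1} − x_{i+1}·y_i:
  116, 6, -231, 22  ⇒  2A = -87, A = -43.5.
Then Σ (y_i + y_{i+1})·c_i = -2675, so ȳ = -2675 / (6·(-43.5)) = 2675/261.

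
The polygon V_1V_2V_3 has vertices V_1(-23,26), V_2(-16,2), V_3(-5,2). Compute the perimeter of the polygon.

|V_1V_2| = √((7)² + (-24)²) = √625 = 25
|V_2V_3| = √((11)² + (0)²) = √121 = 11
|V_3V_1| = √((-18)² + (24)²) = √900 = 30
Perimeter = 25 + 11 + 30 = 66.

66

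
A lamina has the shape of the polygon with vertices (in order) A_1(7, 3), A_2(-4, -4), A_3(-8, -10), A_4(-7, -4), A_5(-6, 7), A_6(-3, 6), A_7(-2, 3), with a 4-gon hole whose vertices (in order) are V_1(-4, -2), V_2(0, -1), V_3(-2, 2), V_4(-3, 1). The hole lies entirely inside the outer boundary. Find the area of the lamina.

71

Outer boundary:
Apply the shoelace (surveyor's) formula: 2A = Σ (x_i·y_{i+1} − x_{i+1}·y_i), indices taken mod 7.
A_1→A_2: (7)(-4) − (-4)(3) = -16
A_2→A_3: (-4)(-10) − (-8)(-4) = 8
A_3→A_4: (-8)(-4) − (-7)(-10) = -38
A_4→A_5: (-7)(7) − (-6)(-4) = -73
A_5→A_6: (-6)(6) − (-3)(7) = -15
A_6→A_7: (-3)(3) − (-2)(6) = 3
A_7→A_1: (-2)(3) − (7)(3) = -27
Σ = -158
Area = |Σ|/2 = 79.
Hole:
Apply the shoelace formula: 2A = Σ (x_i·y_{i+1} − x_{i+1}·y_i), indices taken mod 4.
V_1→V_2: (-4)(-1) − (0)(-2) = 4
V_2→V_3: (0)(2) − (-2)(-1) = -2
V_3→V_4: (-2)(1) − (-3)(2) = 4
V_4→V_1: (-3)(-2) − (-4)(1) = 10
Σ = 16
Area = |Σ|/2 = 8.
Net area = 79 − 8 = 71.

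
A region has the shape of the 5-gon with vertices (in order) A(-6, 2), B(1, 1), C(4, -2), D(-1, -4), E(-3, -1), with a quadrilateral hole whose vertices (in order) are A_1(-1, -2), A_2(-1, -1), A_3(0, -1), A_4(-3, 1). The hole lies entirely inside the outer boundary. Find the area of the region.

Outer boundary:
Apply the shoelace formula: 2A = Σ (x_i·y_{i+1} − x_{i+1}·y_i), indices taken mod 5.
Cross-terms: -8, -6, -18, -11, -12  ⇒  Σ = -55
Area = |Σ|/2 = 27.5.
Hole:
Apply Gauss's area formula: 2A = Σ (x_i·y_{i+1} − x_{i+1}·y_i), indices taken mod 4.
Σ = (-1) + (1) + (-3) + (7) = 4
Area = |Σ|/2 = 2.
Net area = 27.5 − 2 = 25.5.

25.5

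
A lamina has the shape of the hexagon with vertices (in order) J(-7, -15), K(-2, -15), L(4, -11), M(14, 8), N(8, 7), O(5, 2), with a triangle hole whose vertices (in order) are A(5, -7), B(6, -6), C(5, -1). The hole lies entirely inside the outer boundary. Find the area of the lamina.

145.5

Outer boundary:
Apply the shoelace (surveyor's) formula: 2A = Σ (x_i·y_{i+1} − x_{i+1}·y_i), indices taken mod 6.
Cross-terms: 75, 82, 186, 34, -19, -61  ⇒  Σ = 297
Area = |Σ|/2 = 148.5.
Hole:
Apply the shoelace (surveyor's) formula: 2A = Σ (x_i·y_{i+1} − x_{i+1}·y_i), indices taken mod 3.
Σ = (12) + (24) + (-30) = 6
Area = |Σ|/2 = 3.
Net area = 148.5 − 3 = 145.5.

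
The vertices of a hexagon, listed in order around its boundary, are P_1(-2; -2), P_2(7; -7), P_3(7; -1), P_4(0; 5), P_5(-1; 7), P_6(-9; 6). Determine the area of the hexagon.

98.5

P_1→P_2: (-2)(-7) − (7)(-2) = 28
P_2→P_3: (7)(-1) − (7)(-7) = 42
P_3→P_4: (7)(5) − (0)(-1) = 35
P_4→P_5: (0)(7) − (-1)(5) = 5
P_5→P_6: (-1)(6) − (-9)(7) = 57
P_6→P_1: (-9)(-2) − (-2)(6) = 30
Σ = 197
Area = |Σ|/2 = 98.5.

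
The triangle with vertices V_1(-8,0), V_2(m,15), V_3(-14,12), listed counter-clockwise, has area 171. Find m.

13

The doubled signed area Σ (x_i y_{i+1} − x_{i+1} y_i) is linear in m.
With m=0 it equals 186; the coefficient of m is 12 (from the two edges through V_2).
So 12·m + 186 = 2·171 = 342 ⇒ m = 13.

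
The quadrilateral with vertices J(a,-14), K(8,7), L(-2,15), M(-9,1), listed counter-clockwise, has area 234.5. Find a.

The doubled signed area Σ (x_i y_{i+1} − x_{i+1} y_i) is linear in a.
With a=0 it equals 505; the coefficient of a is 6 (from the two edges through J).
So 6·a + 505 = 2·234.5 = 469 ⇒ a = -6.

-6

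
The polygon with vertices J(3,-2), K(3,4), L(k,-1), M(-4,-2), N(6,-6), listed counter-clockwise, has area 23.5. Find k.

The doubled signed area Σ (x_i y_{i+1} − x_{i+1} y_i) is linear in k.
With k=0 it equals 53; the coefficient of k is -6 (from the two edges through L).
So -6·k + 53 = 2·23.5 = 47 ⇒ k = 1.

1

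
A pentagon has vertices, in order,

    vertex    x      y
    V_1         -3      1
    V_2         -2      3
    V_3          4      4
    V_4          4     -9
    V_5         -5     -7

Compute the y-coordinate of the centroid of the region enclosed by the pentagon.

Apply Gauss's area formula. First the cross-terms c_i = x_i·y_{i+1} − x_{i+1}·y_i:
  -7, -20, -52, -73, -26  ⇒  2A = -178, A = -89.
Then Σ (y_i + y_{i+1})·c_i = 1416, so ȳ = 1416 / (6·(-89)) = -236/89.

-236/89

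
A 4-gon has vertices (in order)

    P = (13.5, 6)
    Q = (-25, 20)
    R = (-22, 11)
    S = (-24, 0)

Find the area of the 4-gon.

Apply the surveyor's formula: 2A = Σ (x_i·y_{i+1} − x_{i+1}·y_i), indices taken mod 4.
Σ = (420) + (165) + (264) + (-144) = 705
Area = |Σ|/2 = 352.5.

352.5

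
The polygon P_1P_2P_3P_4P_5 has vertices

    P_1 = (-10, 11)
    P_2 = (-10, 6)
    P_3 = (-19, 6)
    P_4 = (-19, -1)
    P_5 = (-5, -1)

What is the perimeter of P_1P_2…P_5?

|P_1P_2| = √((0)² + (-5)²) = √25 = 5
|P_2P_3| = √((-9)² + (0)²) = √81 = 9
|P_3P_4| = √((0)² + (-7)²) = √49 = 7
|P_4P_5| = √((14)² + (0)²) = √196 = 14
|P_5P_1| = √((-5)² + (12)²) = √169 = 13
Perimeter = 5 + 9 + 7 + 14 + 13 = 48.

48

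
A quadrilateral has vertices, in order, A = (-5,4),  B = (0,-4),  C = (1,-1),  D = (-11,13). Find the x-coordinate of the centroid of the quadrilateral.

Apply Gauss's area formula. First the cross-terms c_i = x_i·y_{i+1} − x_{i+1}·y_i:
  20, 4, 2, 21  ⇒  2A = 47, A = 23.5.
Then Σ (x_i + x_{i+1})·c_i = -452, so x̄ = -452 / (6·23.5) = -452/141.

-452/141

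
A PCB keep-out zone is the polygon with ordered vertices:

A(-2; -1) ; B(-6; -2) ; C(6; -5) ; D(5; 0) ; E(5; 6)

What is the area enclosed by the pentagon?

51

Cross-terms: -2, 42, 25, 30, 7  ⇒  Σ = 102
Area = |Σ|/2 = 51.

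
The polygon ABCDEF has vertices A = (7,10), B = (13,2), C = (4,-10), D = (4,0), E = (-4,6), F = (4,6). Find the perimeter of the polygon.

|AB| = √((6)² + (-8)²) = √100 = 10
|BC| = √((-9)² + (-12)²) = √225 = 15
|CD| = √((0)² + (10)²) = √100 = 10
|DE| = √((-8)² + (6)²) = √100 = 10
|EF| = √((8)² + (0)²) = √64 = 8
|FA| = √((3)² + (4)²) = √25 = 5
Perimeter = 10 + 15 + 10 + 10 + 8 + 5 = 58.

58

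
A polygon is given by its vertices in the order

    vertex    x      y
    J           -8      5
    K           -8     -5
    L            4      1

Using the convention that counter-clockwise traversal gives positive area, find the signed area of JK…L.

60

Σ = (80) + (12) + (28) = 120
Signed area = Σ/2 = 60 (positive ⇒ counter-clockwise traversal).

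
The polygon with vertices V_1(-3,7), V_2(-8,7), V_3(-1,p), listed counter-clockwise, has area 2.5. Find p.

The doubled signed area Σ (x_i y_{i+1} − x_{i+1} y_i) is linear in p.
With p=0 it equals 35; the coefficient of p is -5 (from the two edges through V_3).
So -5·p + 35 = 2·2.5 = 5 ⇒ p = 6.

6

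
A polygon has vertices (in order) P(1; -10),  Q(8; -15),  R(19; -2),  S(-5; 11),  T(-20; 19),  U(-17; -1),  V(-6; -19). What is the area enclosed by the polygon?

Apply the surveyor's formula: 2A = Σ (x_i·y_{i+1} − x_{i+1}·y_i), indices taken mod 7.
Cross-terms: 65, 269, 199, 125, 343, 317, 79  ⇒  Σ = 1397
Area = |Σ|/2 = 698.5.

698.5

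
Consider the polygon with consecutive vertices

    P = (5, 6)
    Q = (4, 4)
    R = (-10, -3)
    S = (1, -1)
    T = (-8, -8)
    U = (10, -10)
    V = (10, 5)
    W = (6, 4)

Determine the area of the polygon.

Apply the shoelace formula: 2A = Σ (x_i·y_{i+1} − x_{i+1}·y_i), indices taken mod 8.
Σ = (-4) + (28) + (13) + (-16) + (160) + (150) + (10) + (16) = 357
Area = |Σ|/2 = 178.5.

178.5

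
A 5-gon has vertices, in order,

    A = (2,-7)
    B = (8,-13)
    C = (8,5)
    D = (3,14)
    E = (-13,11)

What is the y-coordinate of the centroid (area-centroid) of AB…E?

638/185

Apply Gauss's area formula. First the cross-terms c_i = x_i·y_{i+1} − x_{i+1}·y_i:
  30, 144, 97, 215, 69  ⇒  2A = 555, A = 277.5.
Then Σ (y_i + y_{i+1})·c_i = 5742, so ȳ = 5742 / (6·277.5) = 638/185.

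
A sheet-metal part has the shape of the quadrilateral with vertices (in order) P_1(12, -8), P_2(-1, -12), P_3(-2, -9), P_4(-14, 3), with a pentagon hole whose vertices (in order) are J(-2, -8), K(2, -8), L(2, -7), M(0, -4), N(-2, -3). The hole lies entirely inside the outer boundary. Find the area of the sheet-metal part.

97.5

Outer boundary:
Apply the shoelace formula: 2A = Σ (x_i·y_{i+1} − x_{i+1}·y_i), indices taken mod 4.
Σ = (-152) + (-15) + (-132) + (76) = -223
Area = |Σ|/2 = 111.5.
Hole:
Σ = (32) + (2) + (-8) + (-8) + (10) = 28
Area = |Σ|/2 = 14.
Net area = 111.5 − 14 = 97.5.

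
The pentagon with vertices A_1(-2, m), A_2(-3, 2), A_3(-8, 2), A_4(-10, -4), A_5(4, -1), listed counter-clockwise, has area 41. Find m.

0

The doubled signed area Σ (x_i y_{i+1} − x_{i+1} y_i) is linear in m.
With m=0 it equals 82; the coefficient of m is 7 (from the two edges through A_1).
So 7·m + 82 = 2·41 = 82 ⇒ m = 0.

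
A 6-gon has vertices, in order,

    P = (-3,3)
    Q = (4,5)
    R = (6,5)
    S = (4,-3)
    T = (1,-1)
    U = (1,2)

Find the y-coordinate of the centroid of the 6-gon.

Apply Gauss's area formula. First the cross-terms c_i = x_i·y_{i+1} − x_{i+1}·y_i:
  -27, -10, -38, -1, 3, 9  ⇒  2A = -64, A = -32.
Then Σ (y_i + y_{i+1})·c_i = -340, so ȳ = -340 / (6·(-32)) = 85/48.

85/48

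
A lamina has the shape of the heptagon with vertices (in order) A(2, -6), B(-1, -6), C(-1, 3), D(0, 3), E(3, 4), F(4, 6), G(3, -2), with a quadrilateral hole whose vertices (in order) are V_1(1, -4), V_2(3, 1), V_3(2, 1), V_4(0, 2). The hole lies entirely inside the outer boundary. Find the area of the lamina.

Outer boundary:
Cross-terms: -18, -9, -3, -9, 2, -26, -14  ⇒  Σ = -77
Area = |Σ|/2 = 38.5.
Hole:
V_1→V_2: (1)(1) − (3)(-4) = 13
V_2→V_3: (3)(1) − (2)(1) = 1
V_3→V_4: (2)(2) − (0)(1) = 4
V_4→V_1: (0)(-4) − (1)(2) = -2
Σ = 16
Area = |Σ|/2 = 8.
Net area = 38.5 − 8 = 30.5.

30.5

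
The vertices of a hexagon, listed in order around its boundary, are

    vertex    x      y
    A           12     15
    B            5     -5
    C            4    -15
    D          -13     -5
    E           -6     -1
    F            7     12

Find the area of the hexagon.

Apply Gauss's area formula: 2A = Σ (x_i·y_{i+1} − x_{i+1}·y_i), indices taken mod 6.
Σ = (-135) + (-55) + (-215) + (-17) + (-65) + (-39) = -526
Area = |Σ|/2 = 263.

263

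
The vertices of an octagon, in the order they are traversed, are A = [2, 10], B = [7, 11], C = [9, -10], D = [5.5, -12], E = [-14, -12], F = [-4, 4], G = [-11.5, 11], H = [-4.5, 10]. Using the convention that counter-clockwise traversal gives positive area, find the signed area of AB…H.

-368.25

Σ = (-48) + (-169) + (-53) + (-234) + (-104) + (2) + (-65.5) + (-65) = -736.5
Signed area = Σ/2 = -368.25 (negative ⇒ clockwise traversal).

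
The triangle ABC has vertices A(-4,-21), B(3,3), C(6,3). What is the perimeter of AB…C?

|AB| = √((7)² + (24)²) = √625 = 25
|BC| = √((3)² + (0)²) = √9 = 3
|CA| = √((-10)² + (-24)²) = √676 = 26
Perimeter = 25 + 3 + 26 = 54.

54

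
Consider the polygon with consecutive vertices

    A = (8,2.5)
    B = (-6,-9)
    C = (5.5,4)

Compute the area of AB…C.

24.875

A→B: (8)(-9) − (-6)(2.5) = -57
B→C: (-6)(4) − (5.5)(-9) = 25.5
C→A: (5.5)(2.5) − (8)(4) = -18.25
Σ = -49.75
Area = |Σ|/2 = 24.875.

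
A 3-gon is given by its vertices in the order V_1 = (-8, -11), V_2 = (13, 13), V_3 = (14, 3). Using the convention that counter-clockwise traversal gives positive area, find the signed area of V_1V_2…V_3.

-117

Apply Gauss's area formula: 2A = Σ (x_i·y_{i+1} − x_{i+1}·y_i), indices taken mod 3.
Σ = (39) + (-143) + (-130) = -234
Signed area = Σ/2 = -117 (negative ⇒ clockwise traversal).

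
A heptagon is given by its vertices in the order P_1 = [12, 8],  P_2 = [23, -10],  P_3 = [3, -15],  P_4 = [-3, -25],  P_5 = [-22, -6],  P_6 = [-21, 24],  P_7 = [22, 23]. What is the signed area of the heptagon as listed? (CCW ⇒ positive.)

Cross-terms: -304, -315, -120, -532, -654, -1011, -100  ⇒  Σ = -3036
Signed area = Σ/2 = -1518 (negative ⇒ clockwise traversal).

-1518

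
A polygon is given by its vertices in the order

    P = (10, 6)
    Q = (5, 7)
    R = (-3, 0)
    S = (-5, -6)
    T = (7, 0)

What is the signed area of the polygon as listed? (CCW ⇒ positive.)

81.5

Apply the shoelace (surveyor's) formula: 2A = Σ (x_i·y_{i+1} − x_{i+1}·y_i), indices taken mod 5.
Σ = (40) + (21) + (18) + (42) + (42) = 163
Signed area = Σ/2 = 81.5 (positive ⇒ counter-clockwise traversal).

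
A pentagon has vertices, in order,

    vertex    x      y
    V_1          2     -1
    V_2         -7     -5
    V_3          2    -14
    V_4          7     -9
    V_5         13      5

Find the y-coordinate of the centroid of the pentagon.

Apply Gauss's area formula. First the cross-terms c_i = x_i·y_{i+1} − x_{i+1}·y_i:
  -17, 108, 80, 152, -23  ⇒  2A = 300, A = 150.
Then Σ (y_i + y_{i+1})·c_i = -4490, so ȳ = -4490 / (6·150) = -449/90.

-449/90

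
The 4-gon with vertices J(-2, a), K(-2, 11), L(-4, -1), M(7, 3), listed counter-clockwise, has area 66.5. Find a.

12

The doubled signed area Σ (x_i y_{i+1} − x_{i+1} y_i) is linear in a.
With a=0 it equals 25; the coefficient of a is 9 (from the two edges through J).
So 9·a + 25 = 2·66.5 = 133 ⇒ a = 12.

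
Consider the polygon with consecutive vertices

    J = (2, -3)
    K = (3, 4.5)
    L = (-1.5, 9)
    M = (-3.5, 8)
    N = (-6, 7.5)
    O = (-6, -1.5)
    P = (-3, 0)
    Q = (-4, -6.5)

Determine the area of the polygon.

93.5

Apply the shoelace formula: 2A = Σ (x_i·y_{i+1} − x_{i+1}·y_i), indices taken mod 8.
Σ = (18) + (33.75) + (19.5) + (21.75) + (54) + (-4.5) + (19.5) + (25) = 187
Area = |Σ|/2 = 93.5.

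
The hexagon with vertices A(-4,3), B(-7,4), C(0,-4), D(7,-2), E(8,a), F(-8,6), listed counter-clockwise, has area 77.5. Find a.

Write out the shoelace sum; only the two edges meeting at E involve a:
2·Area = [(7·a − 8·(-2)) + (8·6 − (-8)·a)] + 61
       = 15·a + 125 = 155
⇒ a = 2.

2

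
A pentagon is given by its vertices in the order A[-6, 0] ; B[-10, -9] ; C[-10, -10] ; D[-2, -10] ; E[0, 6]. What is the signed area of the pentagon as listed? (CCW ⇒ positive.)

84

Apply the shoelace (surveyor's) formula: 2A = Σ (x_i·y_{i+1} − x_{i+1}·y_i), indices taken mod 5.
Cross-terms: 54, 10, 80, -12, 36  ⇒  Σ = 168
Signed area = Σ/2 = 84 (positive ⇒ counter-clockwise traversal).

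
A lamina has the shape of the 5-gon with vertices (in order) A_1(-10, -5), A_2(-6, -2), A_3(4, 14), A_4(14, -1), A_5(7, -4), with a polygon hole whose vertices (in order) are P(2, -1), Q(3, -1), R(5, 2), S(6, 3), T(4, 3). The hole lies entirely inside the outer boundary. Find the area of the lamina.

199.5

Outer boundary:
Apply the surveyor's formula: 2A = Σ (x_i·y_{i+1} − x_{i+1}·y_i), indices taken mod 5.
A_1→A_2: (-10)(-2) − (-6)(-5) = -10
A_2→A_3: (-6)(14) − (4)(-2) = -76
A_3→A_4: (4)(-1) − (14)(14) = -200
A_4→A_5: (14)(-4) − (7)(-1) = -49
A_5→A_1: (7)(-5) − (-10)(-4) = -75
Σ = -410
Area = |Σ|/2 = 205.
Hole:
Cross-terms: 1, 11, 3, 6, -10  ⇒  Σ = 11
Area = |Σ|/2 = 5.5.
Net area = 205 − 5.5 = 199.5.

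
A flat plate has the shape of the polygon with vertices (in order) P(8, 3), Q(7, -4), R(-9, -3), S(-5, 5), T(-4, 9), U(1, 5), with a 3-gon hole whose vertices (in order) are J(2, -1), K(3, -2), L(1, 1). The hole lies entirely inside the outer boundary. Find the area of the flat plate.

130

Outer boundary:
P→Q: (8)(-4) − (7)(3) = -53
Q→R: (7)(-3) − (-9)(-4) = -57
R→S: (-9)(5) − (-5)(-3) = -60
S→T: (-5)(9) − (-4)(5) = -25
T→U: (-4)(5) − (1)(9) = -29
U→P: (1)(3) − (8)(5) = -37
Σ = -261
Area = |Σ|/2 = 130.5.
Hole:
Apply Gauss's area formula: 2A = Σ (x_i·y_{i+1} − x_{i+1}·y_i), indices taken mod 3.
Σ = (-1) + (5) + (-3) = 1
Area = |Σ|/2 = 0.5.
Net area = 130.5 − 0.5 = 130.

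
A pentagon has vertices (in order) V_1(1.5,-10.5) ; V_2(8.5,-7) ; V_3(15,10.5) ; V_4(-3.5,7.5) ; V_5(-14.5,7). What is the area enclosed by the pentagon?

324.125

Apply the surveyor's formula: 2A = Σ (x_i·y_{i+1} − x_{i+1}·y_i), indices taken mod 5.
Σ = (78.75) + (194.25) + (149.25) + (84.25) + (141.75) = 648.25
Area = |Σ|/2 = 324.125.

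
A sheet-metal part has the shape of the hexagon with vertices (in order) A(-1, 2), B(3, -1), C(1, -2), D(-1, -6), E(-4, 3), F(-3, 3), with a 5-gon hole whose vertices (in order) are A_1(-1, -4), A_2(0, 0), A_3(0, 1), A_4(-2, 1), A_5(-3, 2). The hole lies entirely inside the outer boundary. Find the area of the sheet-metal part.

Outer boundary:
Apply the shoelace formula: 2A = Σ (x_i·y_{i+1} − x_{i+1}·y_i), indices taken mod 6.
Σ = (-5) + (-5) + (-8) + (-27) + (-3) + (-3) = -51
Area = |Σ|/2 = 25.5.
Hole:
Apply the surveyor's formula: 2A = Σ (x_i·y_{i+1} − x_{i+1}·y_i), indices taken mod 5.
A_1→A_2: (-1)(0) − (0)(-4) = 0
A_2→A_3: (0)(1) − (0)(0) = 0
A_3→A_4: (0)(1) − (-2)(1) = 2
A_4→A_5: (-2)(2) − (-3)(1) = -1
A_5→A_1: (-3)(-4) − (-1)(2) = 14
Σ = 15
Area = |Σ|/2 = 7.5.
Net area = 25.5 − 7.5 = 18.

18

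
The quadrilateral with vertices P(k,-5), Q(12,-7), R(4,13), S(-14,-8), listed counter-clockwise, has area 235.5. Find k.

7

Write out the shoelace sum; only the two edges meeting at P involve k:
2·Area = [((-14)·(-5) − k·(-8)) + (k·(-7) − 12·(-5))] + 334
       = 1·k + 464 = 471
⇒ k = 7.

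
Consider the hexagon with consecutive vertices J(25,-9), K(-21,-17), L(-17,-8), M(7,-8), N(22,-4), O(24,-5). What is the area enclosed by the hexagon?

Apply Gauss's area formula: 2A = Σ (x_i·y_{i+1} − x_{i+1}·y_i), indices taken mod 6.
Σ = (-614) + (-121) + (192) + (148) + (-14) + (-91) = -500
Area = |Σ|/2 = 250.

250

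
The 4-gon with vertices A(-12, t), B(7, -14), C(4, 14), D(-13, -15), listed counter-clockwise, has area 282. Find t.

-15

Write out the shoelace sum; only the two edges meeting at A involve t:
2·Area = [((-13)·t − (-12)·(-15)) + ((-12)·(-14) − 7·t)] + 276
       = -20·t + 264 = 564
⇒ t = -15.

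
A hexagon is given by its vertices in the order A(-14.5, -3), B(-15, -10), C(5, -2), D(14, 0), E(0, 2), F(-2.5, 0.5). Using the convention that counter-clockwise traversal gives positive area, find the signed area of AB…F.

127.875

Apply the shoelace (surveyor's) formula: 2A = Σ (x_i·y_{i+1} − x_{i+1}·y_i), indices taken mod 6.
Cross-terms: 100, 80, 28, 28, 5, 14.75  ⇒  Σ = 255.75
Signed area = Σ/2 = 127.875 (positive ⇒ counter-clockwise traversal).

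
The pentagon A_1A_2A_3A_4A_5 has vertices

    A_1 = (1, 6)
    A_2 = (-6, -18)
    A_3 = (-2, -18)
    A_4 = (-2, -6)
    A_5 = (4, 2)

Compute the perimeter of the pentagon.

|A_1A_2| = √((-7)² + (-24)²) = √625 = 25
|A_2A_3| = √((4)² + (0)²) = √16 = 4
|A_3A_4| = √((0)² + (12)²) = √144 = 12
|A_4A_5| = √((6)² + (8)²) = √100 = 10
|A_5A_1| = √((-3)² + (4)²) = √25 = 5
Perimeter = 25 + 4 + 12 + 10 + 5 = 56.

56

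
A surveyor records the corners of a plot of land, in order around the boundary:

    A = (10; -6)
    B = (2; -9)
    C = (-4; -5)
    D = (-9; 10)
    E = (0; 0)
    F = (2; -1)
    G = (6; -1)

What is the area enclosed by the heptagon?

Apply Gauss's area formula: 2A = Σ (x_i·y_{i+1} − x_{i+1}·y_i), indices taken mod 7.
A→B: (10)(-9) − (2)(-6) = -78
B→C: (2)(-5) − (-4)(-9) = -46
C→D: (-4)(10) − (-9)(-5) = -85
D→E: (-9)(0) − (0)(10) = 0
E→F: (0)(-1) − (2)(0) = 0
F→G: (2)(-1) − (6)(-1) = 4
G→A: (6)(-6) − (10)(-1) = -26
Σ = -231
Area = |Σ|/2 = 115.5.

115.5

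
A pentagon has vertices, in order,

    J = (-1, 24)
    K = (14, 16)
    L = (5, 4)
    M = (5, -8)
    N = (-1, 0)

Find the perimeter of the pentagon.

|JK| = √((15)² + (-8)²) = √289 = 17
|KL| = √((-9)² + (-12)²) = √225 = 15
|LM| = √((0)² + (-12)²) = √144 = 12
|MN| = √((-6)² + (8)²) = √100 = 10
|NJ| = √((0)² + (24)²) = √576 = 24
Perimeter = 17 + 15 + 12 + 10 + 24 = 78.

78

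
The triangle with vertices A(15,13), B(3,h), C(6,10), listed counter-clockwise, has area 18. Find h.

The doubled signed area Σ (x_i y_{i+1} − x_{i+1} y_i) is linear in h.
With h=0 it equals -81; the coefficient of h is 9 (from the two edges through B).
So 9·h + -81 = 2·18 = 36 ⇒ h = 13.

13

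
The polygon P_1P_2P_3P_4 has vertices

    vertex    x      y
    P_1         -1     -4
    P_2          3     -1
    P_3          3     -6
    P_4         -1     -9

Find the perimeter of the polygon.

|P_1P_2| = √((4)² + (3)²) = √25 = 5
|P_2P_3| = √((0)² + (-5)²) = √25 = 5
|P_3P_4| = √((-4)² + (-3)²) = √25 = 5
|P_4P_1| = √((0)² + (5)²) = √25 = 5
Perimeter = 5 + 5 + 5 + 5 = 20.

20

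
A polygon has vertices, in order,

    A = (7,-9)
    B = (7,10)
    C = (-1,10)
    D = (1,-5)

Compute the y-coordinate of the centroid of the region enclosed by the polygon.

Apply the surveyor's formula. First the cross-terms c_i = x_i·y_{i+1} − x_{i+1}·y_i:
  133, 80, -5, 26  ⇒  2A = 234, A = 117.
Then Σ (y_i + y_{i+1})·c_i = 1344, so ȳ = 1344 / (6·117) = 224/117.

224/117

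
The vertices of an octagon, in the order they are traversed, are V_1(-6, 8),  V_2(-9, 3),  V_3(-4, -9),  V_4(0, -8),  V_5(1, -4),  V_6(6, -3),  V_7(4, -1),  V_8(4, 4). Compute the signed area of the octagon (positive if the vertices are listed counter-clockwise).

145

Apply Gauss's area formula: 2A = Σ (x_i·y_{i+1} − x_{i+1}·y_i), indices taken mod 8.
Σ = (54) + (93) + (32) + (8) + (21) + (6) + (20) + (56) = 290
Signed area = Σ/2 = 145 (positive ⇒ counter-clockwise traversal).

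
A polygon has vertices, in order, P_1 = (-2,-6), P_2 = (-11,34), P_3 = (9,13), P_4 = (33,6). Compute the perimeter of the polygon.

|P_1P_2| = √((-9)² + (40)²) = √1681 = 41
|P_2P_3| = √((20)² + (-21)²) = √841 = 29
|P_3P_4| = √((24)² + (-7)²) = √625 = 25
|P_4P_1| = √((-35)² + (-12)²) = √1369 = 37
Perimeter = 41 + 29 + 25 + 37 = 132.

132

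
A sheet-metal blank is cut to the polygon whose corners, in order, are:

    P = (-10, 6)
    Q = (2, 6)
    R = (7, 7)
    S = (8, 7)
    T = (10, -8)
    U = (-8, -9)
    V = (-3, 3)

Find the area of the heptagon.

217

Σ = (-72) + (-28) + (-7) + (-134) + (-154) + (-51) + (12) = -434
Area = |Σ|/2 = 217.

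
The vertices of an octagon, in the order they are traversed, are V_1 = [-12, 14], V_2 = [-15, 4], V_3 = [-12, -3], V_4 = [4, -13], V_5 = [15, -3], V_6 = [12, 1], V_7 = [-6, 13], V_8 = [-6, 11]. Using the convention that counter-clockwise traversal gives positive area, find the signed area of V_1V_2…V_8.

Apply the shoelace formula: 2A = Σ (x_i·y_{i+1} − x_{i+1}·y_i), indices taken mod 8.
V_1→V_2: (-12)(4) − (-15)(14) = 162
V_2→V_3: (-15)(-3) − (-12)(4) = 93
V_3→V_4: (-12)(-13) − (4)(-3) = 168
V_4→V_5: (4)(-3) − (15)(-13) = 183
V_5→V_6: (15)(1) − (12)(-3) = 51
V_6→V_7: (12)(13) − (-6)(1) = 162
V_7→V_8: (-6)(11) − (-6)(13) = 12
V_8→V_1: (-6)(14) − (-12)(11) = 48
Σ = 879
Signed area = Σ/2 = 439.5 (positive ⇒ counter-clockwise traversal).

439.5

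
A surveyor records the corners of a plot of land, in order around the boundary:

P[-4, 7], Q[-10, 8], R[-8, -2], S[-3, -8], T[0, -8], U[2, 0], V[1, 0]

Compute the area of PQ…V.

P→Q: (-4)(8) − (-10)(7) = 38
Q→R: (-10)(-2) − (-8)(8) = 84
R→S: (-8)(-8) − (-3)(-2) = 58
S→T: (-3)(-8) − (0)(-8) = 24
T→U: (0)(0) − (2)(-8) = 16
U→V: (2)(0) − (1)(0) = 0
V→P: (1)(7) − (-4)(0) = 7
Σ = 227
Area = |Σ|/2 = 113.5.

113.5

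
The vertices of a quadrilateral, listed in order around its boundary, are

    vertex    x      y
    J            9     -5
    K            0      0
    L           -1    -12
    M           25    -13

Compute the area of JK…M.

Σ = (0) + (0) + (313) + (-8) = 305
Area = |Σ|/2 = 152.5.

152.5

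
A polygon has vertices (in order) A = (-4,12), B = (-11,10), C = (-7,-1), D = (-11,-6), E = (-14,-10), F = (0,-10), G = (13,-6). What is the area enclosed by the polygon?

316

A→B: (-4)(10) − (-11)(12) = 92
B→C: (-11)(-1) − (-7)(10) = 81
C→D: (-7)(-6) − (-11)(-1) = 31
D→E: (-11)(-10) − (-14)(-6) = 26
E→F: (-14)(-10) − (0)(-10) = 140
F→G: (0)(-6) − (13)(-10) = 130
G→A: (13)(12) − (-4)(-6) = 132
Σ = 632
Area = |Σ|/2 = 316.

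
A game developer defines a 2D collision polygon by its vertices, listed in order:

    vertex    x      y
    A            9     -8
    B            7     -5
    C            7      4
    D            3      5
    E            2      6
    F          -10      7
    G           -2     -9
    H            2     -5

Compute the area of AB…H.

Apply the shoelace formula: 2A = Σ (x_i·y_{i+1} − x_{i+1}·y_i), indices taken mod 8.
A→B: (9)(-5) − (7)(-8) = 11
B→C: (7)(4) − (7)(-5) = 63
C→D: (7)(5) − (3)(4) = 23
D→E: (3)(6) − (2)(5) = 8
E→F: (2)(7) − (-10)(6) = 74
F→G: (-10)(-9) − (-2)(7) = 104
G→H: (-2)(-5) − (2)(-9) = 28
H→A: (2)(-8) − (9)(-5) = 29
Σ = 340
Area = |Σ|/2 = 170.

170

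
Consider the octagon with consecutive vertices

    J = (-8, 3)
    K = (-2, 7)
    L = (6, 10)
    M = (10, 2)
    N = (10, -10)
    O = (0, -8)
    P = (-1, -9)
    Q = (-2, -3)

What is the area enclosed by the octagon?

J→K: (-8)(7) − (-2)(3) = -50
K→L: (-2)(10) − (6)(7) = -62
L→M: (6)(2) − (10)(10) = -88
M→N: (10)(-10) − (10)(2) = -120
N→O: (10)(-8) − (0)(-10) = -80
O→P: (0)(-9) − (-1)(-8) = -8
P→Q: (-1)(-3) − (-2)(-9) = -15
Q→J: (-2)(3) − (-8)(-3) = -30
Σ = -453
Area = |Σ|/2 = 226.5.

226.5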